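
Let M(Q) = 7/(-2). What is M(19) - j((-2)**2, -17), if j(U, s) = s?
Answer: 27/2 ≈ 13.500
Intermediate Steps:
M(Q) = -7/2 (M(Q) = 7*(-1/2) = -7/2)
M(19) - j((-2)**2, -17) = -7/2 - 1*(-17) = -7/2 + 17 = 27/2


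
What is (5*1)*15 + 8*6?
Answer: 123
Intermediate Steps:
(5*1)*15 + 8*6 = 5*15 + 48 = 75 + 48 = 123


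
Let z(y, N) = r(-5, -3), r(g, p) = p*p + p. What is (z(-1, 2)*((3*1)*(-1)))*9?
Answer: -162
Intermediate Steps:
r(g, p) = p + p**2 (r(g, p) = p**2 + p = p + p**2)
z(y, N) = 6 (z(y, N) = -3*(1 - 3) = -3*(-2) = 6)
(z(-1, 2)*((3*1)*(-1)))*9 = (6*((3*1)*(-1)))*9 = (6*(3*(-1)))*9 = (6*(-3))*9 = -18*9 = -162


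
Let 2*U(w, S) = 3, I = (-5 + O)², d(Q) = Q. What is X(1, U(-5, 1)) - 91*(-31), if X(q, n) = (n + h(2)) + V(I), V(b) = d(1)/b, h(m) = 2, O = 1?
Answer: 45193/16 ≈ 2824.6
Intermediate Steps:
I = 16 (I = (-5 + 1)² = (-4)² = 16)
U(w, S) = 3/2 (U(w, S) = (½)*3 = 3/2)
V(b) = 1/b
X(q, n) = 33/16 + n (X(q, n) = (n + 2) + 1/16 = (2 + n) + 1/16 = 33/16 + n)
X(1, U(-5, 1)) - 91*(-31) = (33/16 + 3/2) - 91*(-31) = 57/16 + 2821 = 45193/16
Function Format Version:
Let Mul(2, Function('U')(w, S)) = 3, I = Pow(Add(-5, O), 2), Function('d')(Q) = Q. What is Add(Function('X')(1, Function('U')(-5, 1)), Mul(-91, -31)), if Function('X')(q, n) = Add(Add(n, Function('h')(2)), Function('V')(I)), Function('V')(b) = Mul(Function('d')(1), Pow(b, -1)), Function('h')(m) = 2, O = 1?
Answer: Rational(45193, 16) ≈ 2824.6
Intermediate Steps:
I = 16 (I = Pow(Add(-5, 1), 2) = Pow(-4, 2) = 16)
Function('U')(w, S) = Rational(3, 2) (Function('U')(w, S) = Mul(Rational(1, 2), 3) = Rational(3, 2))
Function('V')(b) = Pow(b, -1) (Function('V')(b) = Mul(1, Pow(b, -1)) = Pow(b, -1))
Function('X')(q, n) = Add(Rational(33, 16), n) (Function('X')(q, n) = Add(Add(n, 2), Pow(16, -1)) = Add(Add(2, n), Rational(1, 16)) = Add(Rational(33, 16), n))
Add(Function('X')(1, Function('U')(-5, 1)), Mul(-91, -31)) = Add(Add(Rational(33, 16), Rational(3, 2)), Mul(-91, -31)) = Add(Rational(57, 16), 2821) = Rational(45193, 16)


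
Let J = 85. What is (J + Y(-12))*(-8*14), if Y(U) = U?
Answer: -8176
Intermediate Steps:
(J + Y(-12))*(-8*14) = (85 - 12)*(-8*14) = 73*(-112) = -8176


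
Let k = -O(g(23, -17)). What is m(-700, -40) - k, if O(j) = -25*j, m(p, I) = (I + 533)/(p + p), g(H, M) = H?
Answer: -805493/1400 ≈ -575.35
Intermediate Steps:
m(p, I) = (533 + I)/(2*p) (m(p, I) = (533 + I)/((2*p)) = (533 + I)*(1/(2*p)) = (533 + I)/(2*p))
k = 575 (k = -(-25)*23 = -1*(-575) = 575)
m(-700, -40) - k = (½)*(533 - 40)/(-700) - 1*575 = (½)*(-1/700)*493 - 575 = -493/1400 - 575 = -805493/1400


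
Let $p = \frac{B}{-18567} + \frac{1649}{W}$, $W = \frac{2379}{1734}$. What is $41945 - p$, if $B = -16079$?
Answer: $\frac{599873335474}{14723631} \approx 40742.0$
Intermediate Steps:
$W = \frac{793}{578}$ ($W = 2379 \cdot \frac{1}{1734} = \frac{793}{578} \approx 1.372$)
$p = \frac{17709366821}{14723631}$ ($p = - \frac{16079}{-18567} + \frac{1649}{\frac{793}{578}} = \left(-16079\right) \left(- \frac{1}{18567}\right) + 1649 \cdot \frac{578}{793} = \frac{16079}{18567} + \frac{953122}{793} = \frac{17709366821}{14723631} \approx 1202.8$)
$41945 - p = 41945 - \frac{17709366821}{14723631} = \frac{599873335474}{14723631}$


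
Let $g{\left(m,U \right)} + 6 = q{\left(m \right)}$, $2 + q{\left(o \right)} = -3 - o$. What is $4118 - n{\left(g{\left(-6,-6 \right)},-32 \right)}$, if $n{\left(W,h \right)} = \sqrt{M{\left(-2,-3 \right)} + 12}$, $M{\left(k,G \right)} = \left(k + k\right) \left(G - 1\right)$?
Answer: $4118 - 2 \sqrt{7} \approx 4112.7$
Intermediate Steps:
$q{\left(o \right)} = -5 - o$ ($q{\left(o \right)} = -2 - \left(3 + o\right) = -5 - o$)
$M{\left(k,G \right)} = 2 k \left(-1 + G\right)$
$g{\left(m,U \right)} = -11 - m$ ($g{\left(m,U \right)} = -6 - \left(5 + m\right) = -11 - m$)
$n{\left(W,h \right)} = 2 \sqrt{7}$ ($n{\left(W,h \right)} = \sqrt{2 \left(-2\right) \left(-1 - 3\right) + 12} = \sqrt{2 \left(-2\right) \left(-4\right) + 12} = \sqrt{16 + 12} = \sqrt{28} = 2 \sqrt{7}$)
$4118 - n{\left(g{\left(-6,-6 \right)},-32 \right)} = 4118 - 2 \sqrt{7}$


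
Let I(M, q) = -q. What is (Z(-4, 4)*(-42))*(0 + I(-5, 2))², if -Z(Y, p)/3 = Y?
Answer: -2016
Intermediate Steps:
Z(Y, p) = -3*Y
(Z(-4, 4)*(-42))*(0 + I(-5, 2))² = (-3*(-4)*(-42))*(0 - 1*2)² = (12*(-42))*(0 - 2)² = -504*(-2)² = -504*4 = -2016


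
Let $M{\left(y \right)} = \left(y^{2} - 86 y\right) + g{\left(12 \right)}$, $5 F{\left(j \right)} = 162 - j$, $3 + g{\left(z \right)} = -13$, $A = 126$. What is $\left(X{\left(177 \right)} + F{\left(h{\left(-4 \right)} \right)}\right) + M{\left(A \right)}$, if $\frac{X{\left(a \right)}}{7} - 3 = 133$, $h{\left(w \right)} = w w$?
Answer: $\frac{30026}{5} \approx 6005.2$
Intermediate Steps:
$h{\left(w \right)} = w^{2}$
$g{\left(z \right)} = -16$ ($g{\left(z \right)} = -3 - 13 = -16$)
$X{\left(a \right)} = 952$ ($X{\left(a \right)} = 21 + 7 \cdot 133 = 21 + 931 = 952$)
$F{\left(j \right)} = \frac{162}{5} - \frac{j}{5}$ ($F{\left(j \right)} = \frac{162 - j}{5} = \frac{162}{5} - \frac{j}{5}$)
$M{\left(y \right)} = -16 + y^{2} - 86 y$ ($M{\left(y \right)} = \left(y^{2} - 86 y\right) - 16 = -16 + y^{2} - 86 y$)
$\left(X{\left(177 \right)} + F{\left(h{\left(-4 \right)} \right)}\right) + M{\left(A \right)} = \left(952 + \left(\frac{162}{5} - \frac{\left(-4\right)^{2}}{5}\right)\right) - \left(10852 - 15876\right) = \left(952 + \left(\frac{162}{5} - \frac{16}{5}\right)\right) - -5024 = \left(952 + \left(\frac{162}{5} - \frac{16}{5}\right)\right) + 5024 = \left(952 + \frac{146}{5}\right) + 5024 = \frac{4906}{5} + 5024 = \frac{30026}{5}$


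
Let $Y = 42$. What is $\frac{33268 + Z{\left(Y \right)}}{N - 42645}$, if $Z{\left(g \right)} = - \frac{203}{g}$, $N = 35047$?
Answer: $- \frac{199579}{45588} \approx -4.3779$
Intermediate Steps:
$\frac{33268 + Z{\left(Y \right)}}{N - 42645} = \frac{33268 - \frac{203}{42}}{35047 - 42645} = \frac{33268 - \frac{29}{6}}{-7598} = \left(33268 - \frac{29}{6}\right) \left(- \frac{1}{7598}\right) = \frac{199579}{6} \left(- \frac{1}{7598}\right) = - \frac{199579}{45588}$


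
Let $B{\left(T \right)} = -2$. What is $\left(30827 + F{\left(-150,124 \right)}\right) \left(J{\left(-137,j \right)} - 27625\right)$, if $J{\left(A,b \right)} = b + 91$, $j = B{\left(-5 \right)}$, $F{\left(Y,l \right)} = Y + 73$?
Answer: $-846732000$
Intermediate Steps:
$F{\left(Y,l \right)} = 73 + Y$
$j = -2$
$J{\left(A,b \right)} = 91 + b$
$\left(30827 + F{\left(-150,124 \right)}\right) \left(J{\left(-137,j \right)} - 27625\right) = \left(30827 + \left(73 - 150\right)\right) \left(\left(91 - 2\right) - 27625\right) = \left(30827 - 77\right) \left(89 - 27625\right) = 30750 \left(-27536\right) = -846732000$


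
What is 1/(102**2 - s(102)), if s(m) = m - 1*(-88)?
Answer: 1/10214 ≈ 9.7905e-5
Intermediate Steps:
s(m) = 88 + m (s(m) = m + 88 = 88 + m)
1/(102**2 - s(102)) = 1/(102**2 - (88 + 102)) = 1/(10404 - 1*190) = 1/(10404 - 190) = 1/10214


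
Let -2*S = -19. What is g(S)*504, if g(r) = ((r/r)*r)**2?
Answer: 45486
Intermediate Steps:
S = 19/2 (S = -1/2*(-19) = 19/2 ≈ 9.5000)
g(r) = r**2 (g(r) = (1*r)**2 = r**2)
g(S)*504 = (19/2)**2*504 = (361/4)*504 = 45486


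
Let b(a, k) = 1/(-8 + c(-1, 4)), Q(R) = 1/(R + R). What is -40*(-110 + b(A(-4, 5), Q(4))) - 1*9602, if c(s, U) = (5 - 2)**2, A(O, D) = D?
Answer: -5242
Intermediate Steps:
c(s, U) = 9 (c(s, U) = 3**2 = 9)
Q(R) = 1/(2*R)
b(a, k) = 1 (b(a, k) = 1/(-8 + 9) = 1/1 = 1)
-40*(-110 + b(A(-4, 5), Q(4))) - 1*9602 = -40*(-110 + 1) - 1*9602 = -40*(-109) - 9602 = 4360 - 9602 = -5242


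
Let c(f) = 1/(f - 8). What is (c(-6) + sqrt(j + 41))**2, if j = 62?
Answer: 20189/196 - sqrt(103)/7 ≈ 101.56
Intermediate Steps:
c(f) = 1/(-8 + f)
(c(-6) + sqrt(j + 41))**2 = (1/(-8 - 6) + sqrt(62 + 41))**2 = (1/(-14) + sqrt(103))**2 = (-1/14 + sqrt(103))**2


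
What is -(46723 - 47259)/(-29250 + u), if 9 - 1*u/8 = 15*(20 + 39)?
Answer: -268/18129 ≈ -0.014783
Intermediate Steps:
u = -7008 (u = 72 - 120*(20 + 39) = 72 - 120*59 = 72 - 8*885 = 72 - 7080 = -7008)
-(46723 - 47259)/(-29250 + u) = -(46723 - 47259)/(-29250 - 7008) = -(-536)/(-36258) = -(-536)*(-1)/36258 = -1*268/18129 = -268/18129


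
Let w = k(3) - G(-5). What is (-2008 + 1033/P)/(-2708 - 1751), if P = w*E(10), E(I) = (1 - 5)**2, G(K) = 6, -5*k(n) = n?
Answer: 81953/181104 ≈ 0.45252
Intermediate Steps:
k(n) = -n/5
E(I) = 16 (E(I) = (-4)**2 = 16)
w = -33/5 (w = -1/5*3 - 1*6 = -3/5 - 6 = -33/5 ≈ -6.6000)
P = -528/5 (P = -33/5*16 = -528/5 ≈ -105.60)
(-2008 + 1033/P)/(-2708 - 1751) = (-2008 + 1033/(-528/5))/(-2708 - 1751) = (-2008 + 1033*(-5/528))/(-4459) = (-2008 - 5165/528)*(-1/4459) = -1065389/528*(-1/4459) = 81953/181104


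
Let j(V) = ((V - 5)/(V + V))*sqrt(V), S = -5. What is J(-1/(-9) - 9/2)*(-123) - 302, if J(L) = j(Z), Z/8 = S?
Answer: -302 - 1107*I*sqrt(10)/8 ≈ -302.0 - 437.58*I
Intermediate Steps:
Z = -40 (Z = 8*(-5) = -40)
j(V) = (-5 + V)/(2*sqrt(V)) (j(V) = ((-5 + V)/((2*V)))*sqrt(V) = ((-5 + V)*(1/(2*V)))*sqrt(V) = ((-5 + V)/(2*V))*sqrt(V) = (-5 + V)/(2*sqrt(V)))
J(L) = 9*I*sqrt(10)/8 (J(L) = (-5 - 40)/(2*sqrt(-40)) = (1/2)*(-I*sqrt(10)/20)*(-45) = 9*I*sqrt(10)/8)
J(-1/(-9) - 9/2)*(-123) - 302 = (9*I*sqrt(10)/8)*(-123) - 302 = -1107*I*sqrt(10)/8 - 302 = -302 - 1107*I*sqrt(10)/8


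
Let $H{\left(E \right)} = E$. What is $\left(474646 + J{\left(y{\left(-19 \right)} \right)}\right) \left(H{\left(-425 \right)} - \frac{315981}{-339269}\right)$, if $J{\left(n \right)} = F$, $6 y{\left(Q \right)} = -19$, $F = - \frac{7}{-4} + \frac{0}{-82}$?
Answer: $- \frac{68289159014576}{339269} \approx -2.0128 \cdot 10^{8}$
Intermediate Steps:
$F = \frac{7}{4}$ ($F = \left(-7\right) \left(- \frac{1}{4}\right) + 0 \left(- \frac{1}{82}\right) = \frac{7}{4} + 0 = \frac{7}{4} \approx 1.75$)
$y{\left(Q \right)} = - \frac{19}{6}$ ($y{\left(Q \right)} = \frac{1}{6} \left(-19\right) = - \frac{19}{6}$)
$J{\left(n \right)} = \frac{7}{4}$
$\left(474646 + J{\left(y{\left(-19 \right)} \right)}\right) \left(H{\left(-425 \right)} - \frac{315981}{-339269}\right) = \left(474646 + \frac{7}{4}\right) \left(-425 - \frac{315981}{-339269}\right) = \frac{1898591 \left(-425 - - \frac{315981}{339269}\right)}{4} = \frac{1898591 \left(-425 + \frac{315981}{339269}\right)}{4} = \frac{1898591}{4} \left(- \frac{143873344}{339269}\right) = - \frac{68289159014576}{339269}$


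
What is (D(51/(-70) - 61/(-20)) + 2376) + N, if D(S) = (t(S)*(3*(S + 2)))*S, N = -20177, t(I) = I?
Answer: -389233877/21952 ≈ -17731.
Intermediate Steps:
D(S) = S²*(6 + 3*S) (D(S) = (S*(3*(S + 2)))*S = (S*(3*(2 + S)))*S = (S*(6 + 3*S))*S = S²*(6 + 3*S))
(D(51/(-70) - 61/(-20)) + 2376) + N = (3*(51/(-70) - 61/(-20))²*(2 + (51/(-70) - 61/(-20))) + 2376) - 20177 = (3*(51*(-1/70) - 61*(-1/20))²*(2 + (51*(-1/70) - 61*(-1/20))) + 2376) - 20177 = (3*(-51/70 + 61/20)²*(2 + (-51/70 + 61/20)) + 2376) - 20177 = (3*(65/28)²*(2 + 65/28) + 2376) - 20177 = (3*(4225/784)*(121/28) + 2376) - 20177 = (1533675/21952 + 2376) - 20177 = 53691627/21952 - 20177 = -389233877/21952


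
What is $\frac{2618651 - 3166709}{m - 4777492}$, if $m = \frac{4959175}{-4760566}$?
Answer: $\frac{2609066280828}{22743570939647} \approx 0.11472$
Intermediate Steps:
$m = - \frac{4959175}{4760566}$ ($m = 4959175 \left(- \frac{1}{4760566}\right) = - \frac{4959175}{4760566} \approx -1.0417$)
$\frac{2618651 - 3166709}{m - 4777492} = \frac{2618651 - 3166709}{- \frac{4959175}{4760566} - 4777492} = - \frac{548058}{- \frac{22743570939647}{4760566}} = \left(-548058\right) \left(- \frac{4760566}{22743570939647}\right) = \frac{2609066280828}{22743570939647}$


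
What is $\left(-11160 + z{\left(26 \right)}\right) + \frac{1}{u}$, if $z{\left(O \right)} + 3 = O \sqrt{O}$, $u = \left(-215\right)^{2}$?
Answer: $- \frac{516009674}{46225} + 26 \sqrt{26} \approx -11030.0$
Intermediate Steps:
$u = 46225$
$z{\left(O \right)} = -3 + O^{\frac{3}{2}}$ ($z{\left(O \right)} = -3 + O \sqrt{O} = -3 + O^{\frac{3}{2}}$)
$\left(-11160 + z{\left(26 \right)}\right) + \frac{1}{u} = \left(-11160 - \left(3 - 26^{\frac{3}{2}}\right)\right) + \frac{1}{46225} = \left(-11160 - \left(3 - 26 \sqrt{26}\right)\right) + \frac{1}{46225} = \left(-11163 + 26 \sqrt{26}\right) + \frac{1}{46225} = - \frac{516009674}{46225} + 26 \sqrt{26}$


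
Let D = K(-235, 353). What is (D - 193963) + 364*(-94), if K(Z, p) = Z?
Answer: -228414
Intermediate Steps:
D = -235
(D - 193963) + 364*(-94) = (-235 - 193963) + 364*(-94) = -194198 - 34216 = -228414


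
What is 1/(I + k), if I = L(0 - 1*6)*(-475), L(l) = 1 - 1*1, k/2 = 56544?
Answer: 1/113088 ≈ 8.8427e-6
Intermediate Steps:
k = 113088 (k = 2*56544 = 113088)
L(l) = 0 (L(l) = 1 - 1 = 0)
I = 0 (I = 0*(-475) = 0)
1/(I + k) = 1/(0 + 113088) = 1/113088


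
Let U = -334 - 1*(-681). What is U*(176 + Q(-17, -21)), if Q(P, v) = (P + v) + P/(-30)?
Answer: 1442479/30 ≈ 48083.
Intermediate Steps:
Q(P, v) = v + 29*P/30 (Q(P, v) = (P + v) + P*(-1/30) = (P + v) - P/30 = v + 29*P/30)
U = 347 (U = -334 + 681 = 347)
U*(176 + Q(-17, -21)) = 347*(176 + (-21 + (29/30)*(-17))) = 347*(176 + (-21 - 493/30)) = 347*(176 - 1123/30) = 347*(4157/30) = 1442479/30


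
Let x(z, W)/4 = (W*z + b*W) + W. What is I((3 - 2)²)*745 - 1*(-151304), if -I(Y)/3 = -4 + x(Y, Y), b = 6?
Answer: 88724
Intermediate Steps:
x(z, W) = 28*W + 4*W*z (x(z, W) = 4*((W*z + 6*W) + W) = 4*((6*W + W*z) + W) = 4*(7*W + W*z) = 28*W + 4*W*z)
I(Y) = 12 - 12*Y*(7 + Y) (I(Y) = -3*(-4 + 4*Y*(7 + Y)) = 12 - 12*Y*(7 + Y))
I((3 - 2)²)*745 - 1*(-151304) = (12 - 12*(3 - 2)²*(7 + (3 - 2)²))*745 - 1*(-151304) = (12 - 12*1²*(7 + 1²))*745 + 151304 = (12 - 12*1*(7 + 1))*745 + 151304 = (12 - 12*1*8)*745 + 151304 = (12 - 96)*745 + 151304 = -84*745 + 151304 = -62580 + 151304 = 88724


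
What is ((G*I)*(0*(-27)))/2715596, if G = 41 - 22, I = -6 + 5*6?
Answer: 0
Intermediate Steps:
I = 24 (I = -6 + 30 = 24)
G = 19
((G*I)*(0*(-27)))/2715596 = ((19*24)*(0*(-27)))/2715596 = (456*0)*(1/2715596) = 0*(1/2715596) = 0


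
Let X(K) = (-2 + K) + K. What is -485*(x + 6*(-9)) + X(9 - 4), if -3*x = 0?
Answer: 26198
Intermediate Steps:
x = 0 (x = -⅓*0 = 0)
X(K) = -2 + 2*K
-485*(x + 6*(-9)) + X(9 - 4) = -485*(0 + 6*(-9)) + (-2 + 2*(9 - 4)) = -485*(0 - 54) + (-2 + 2*5) = -485*(-54) + (-2 + 10) = 26190 + 8 = 26198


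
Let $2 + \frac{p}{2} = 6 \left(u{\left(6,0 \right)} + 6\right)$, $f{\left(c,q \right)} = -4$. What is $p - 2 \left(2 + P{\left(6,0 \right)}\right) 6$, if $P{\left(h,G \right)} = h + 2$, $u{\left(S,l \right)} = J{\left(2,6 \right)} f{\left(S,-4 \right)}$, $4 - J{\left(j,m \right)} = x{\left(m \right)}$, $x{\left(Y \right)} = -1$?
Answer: $-292$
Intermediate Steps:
$J{\left(j,m \right)} = 5$ ($J{\left(j,m \right)} = 4 - -1 = 4 + 1 = 5$)
$u{\left(S,l \right)} = -20$ ($u{\left(S,l \right)} = 5 \left(-4\right) = -20$)
$P{\left(h,G \right)} = 2 + h$
$p = -172$ ($p = -4 + 2 \cdot 6 \left(-20 + 6\right) = -4 + 2 \cdot 6 \left(-14\right) = -4 + 2 \left(-84\right) = -4 - 168 = -172$)
$p - 2 \left(2 + P{\left(6,0 \right)}\right) 6 = -172 - 2 \left(2 + \left(2 + 6\right)\right) 6 = -172 - 2 \left(2 + 8\right) 6 = -172 - 2 \cdot 10 \cdot 6 = -172 - 120 = -292$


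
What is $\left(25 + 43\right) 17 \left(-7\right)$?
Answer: $-8092$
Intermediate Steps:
$\left(25 + 43\right) 17 \left(-7\right) = 68 \left(-119\right) = -8092$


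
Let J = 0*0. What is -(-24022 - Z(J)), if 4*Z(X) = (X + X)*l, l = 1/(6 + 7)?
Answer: 24022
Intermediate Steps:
J = 0
l = 1/13 ≈ 0.076923
Z(X) = X/26 (Z(X) = ((X + X)*(1/13))/4 = ((2*X)*(1/13))/4 = (2*X/13)/4 = X/26)
-(-24022 - Z(J)) = -(-24022 - 0/26) = -(-24022 - 1*0) = -(-24022 + 0) = -1*(-24022) = 24022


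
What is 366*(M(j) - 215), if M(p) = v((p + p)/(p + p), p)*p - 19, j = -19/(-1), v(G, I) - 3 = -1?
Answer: -71736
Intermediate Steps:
v(G, I) = 2 (v(G, I) = 3 - 1 = 2)
j = 19 (j = -19*(-1) = 19)
M(p) = -19 + 2*p (M(p) = 2*p - 19 = -19 + 2*p)
366*(M(j) - 215) = 366*((-19 + 2*19) - 215) = 366*((-19 + 38) - 215) = 366*(19 - 215) = 366*(-196) = -71736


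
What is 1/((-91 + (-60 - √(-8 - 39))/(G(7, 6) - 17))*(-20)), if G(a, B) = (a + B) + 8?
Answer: 424/899115 - I*√47/899115 ≈ 0.00047157 - 7.6249e-6*I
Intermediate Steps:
G(a, B) = 8 + B + a (G(a, B) = (B + a) + 8 = 8 + B + a)
1/((-91 + (-60 - √(-8 - 39))/(G(7, 6) - 17))*(-20)) = 1/((-91 + (-60 - √(-8 - 39))/((8 + 6 + 7) - 17))*(-20)) = 1/((-91 + (-60 - √(-47))/(21 - 17))*(-20)) = 1/((-91 + (-60 - I*√47)/4)*(-20)) = 1/((-91 + (-60 - I*√47)*(¼))*(-20)) = 1/((-91 + (-15 - I*√47/4))*(-20)) = 1/((-106 - I*√47/4)*(-20)) = 1/(2120 + 5*I*√47)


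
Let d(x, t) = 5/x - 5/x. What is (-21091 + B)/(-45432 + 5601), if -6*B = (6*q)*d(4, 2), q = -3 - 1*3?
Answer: 21091/39831 ≈ 0.52951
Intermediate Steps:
d(x, t) = 0
q = -6 (q = -3 - 3 = -6)
B = 0 (B = -6*(-6)*0/6 = -(-6)*0 = -⅙*0 = 0)
(-21091 + B)/(-45432 + 5601) = (-21091 + 0)/(-45432 + 5601) = -21091/(-39831) = -21091*(-1/39831) = 21091/39831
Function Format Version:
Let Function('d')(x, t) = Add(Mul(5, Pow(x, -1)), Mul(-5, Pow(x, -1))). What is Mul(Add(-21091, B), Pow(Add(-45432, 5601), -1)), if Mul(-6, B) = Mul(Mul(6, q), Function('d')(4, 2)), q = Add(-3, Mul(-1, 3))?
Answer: Rational(21091, 39831) ≈ 0.52951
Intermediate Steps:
Function('d')(x, t) = 0
q = -6 (q = Add(-3, -3) = -6)
B = 0 (B = Mul(Rational(-1, 6), Mul(Mul(6, -6), 0)) = Mul(Rational(-1, 6), Mul(-36, 0)) = Mul(Rational(-1, 6), 0) = 0)
Mul(Add(-21091, B), Pow(Add(-45432, 5601), -1)) = Mul(Add(-21091, 0), Pow(Add(-45432, 5601), -1)) = Mul(-21091, Pow(-39831, -1)) = Mul(-21091, Rational(-1, 39831)) = Rational(21091, 39831)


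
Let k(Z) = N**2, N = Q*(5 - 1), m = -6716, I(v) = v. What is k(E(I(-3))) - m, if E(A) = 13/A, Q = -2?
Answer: 6780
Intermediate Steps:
N = -8 (N = -2*(5 - 1) = -2*4 = -8)
k(Z) = 64 (k(Z) = (-8)**2 = 64)
k(E(I(-3))) - m = 64 - 1*(-6716) = 64 + 6716 = 6780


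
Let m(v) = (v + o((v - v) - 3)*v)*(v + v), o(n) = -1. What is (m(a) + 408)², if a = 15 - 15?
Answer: 166464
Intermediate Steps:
a = 0
m(v) = 0 (m(v) = (v - v)*(v + v) = 0*(2*v) = 0)
(m(a) + 408)² = (0 + 408)² = 408² = 166464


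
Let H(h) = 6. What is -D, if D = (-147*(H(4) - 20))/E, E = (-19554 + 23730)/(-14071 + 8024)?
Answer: 2074121/696 ≈ 2980.1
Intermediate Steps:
E = -4176/6047 (E = 4176/(-6047) = 4176*(-1/6047) = -4176/6047 ≈ -0.69059)
D = -2074121/696 (D = (-147*(6 - 20))/(-4176/6047) = -147*(-14)*(-6047/4176) = 2058*(-6047/4176) = -2074121/696 ≈ -2980.1)
-D = -1*(-2074121/696) = 2074121/696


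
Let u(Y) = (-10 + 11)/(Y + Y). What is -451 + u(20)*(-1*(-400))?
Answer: -441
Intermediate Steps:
u(Y) = 1/(2*Y)
-451 + u(20)*(-1*(-400)) = -451 + ((½)/20)*(-1*(-400)) = -451 + ((½)*(1/20))*400 = -451 + (1/40)*400 = -451 + 10 = -441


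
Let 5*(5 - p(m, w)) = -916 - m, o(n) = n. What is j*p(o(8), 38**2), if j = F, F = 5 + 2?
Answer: 6643/5 ≈ 1328.6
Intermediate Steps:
p(m, w) = 941/5 + m/5 (p(m, w) = 5 - (-916 - m)/5 = 5 + (916/5 + m/5) = 941/5 + m/5)
F = 7
j = 7
j*p(o(8), 38**2) = 7*(941/5 + (1/5)*8) = 7*(941/5 + 8/5) = 7*(949/5) = 6643/5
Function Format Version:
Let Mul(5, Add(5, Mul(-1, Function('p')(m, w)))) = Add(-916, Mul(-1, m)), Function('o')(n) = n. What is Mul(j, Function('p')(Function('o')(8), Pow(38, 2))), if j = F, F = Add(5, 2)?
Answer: Rational(6643, 5) ≈ 1328.6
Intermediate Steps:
Function('p')(m, w) = Add(Rational(941, 5), Mul(Rational(1, 5), m)) (Function('p')(m, w) = Add(5, Mul(Rational(-1, 5), Add(-916, Mul(-1, m)))) = Add(5, Add(Rational(916, 5), Mul(Rational(1, 5), m))) = Add(Rational(941, 5), Mul(Rational(1, 5), m)))
F = 7
j = 7
Mul(j, Function('p')(Function('o')(8), Pow(38, 2))) = Mul(7, Add(Rational(941, 5), Mul(Rational(1, 5), 8))) = Mul(7, Add(Rational(941, 5), Rational(8, 5))) = Mul(7, Rational(949, 5)) = Rational(6643, 5)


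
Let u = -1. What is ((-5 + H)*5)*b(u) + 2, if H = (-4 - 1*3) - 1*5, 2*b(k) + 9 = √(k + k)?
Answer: 769/2 - 85*I*√2/2 ≈ 384.5 - 60.104*I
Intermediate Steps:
b(k) = -9/2 + √2*√k/2 (b(k) = -9/2 + √(k + k)/2 = -9/2 + √(2*k)/2 = -9/2 + (√2*√k)/2 = -9/2 + √2*√k/2)
H = -12 (H = (-4 - 3) - 5 = -7 - 5 = -12)
((-5 + H)*5)*b(u) + 2 = ((-5 - 12)*5)*(-9/2 + √2*√(-1)/2) + 2 = (-17*5)*(-9/2 + √2*I/2) + 2 = -85*(-9/2 + I*√2/2) + 2 = (765/2 - 85*I*√2/2) + 2 = 769/2 - 85*I*√2/2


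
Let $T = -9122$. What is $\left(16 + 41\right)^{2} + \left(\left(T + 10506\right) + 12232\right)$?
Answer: $16865$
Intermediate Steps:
$\left(16 + 41\right)^{2} + \left(\left(T + 10506\right) + 12232\right) = \left(16 + 41\right)^{2} + \left(\left(-9122 + 10506\right) + 12232\right) = 57^{2} + \left(1384 + 12232\right) = 3249 + 13616 = 16865$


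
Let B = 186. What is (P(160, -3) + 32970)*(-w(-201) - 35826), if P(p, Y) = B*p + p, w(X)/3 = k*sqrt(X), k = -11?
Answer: -2253097140 + 2075370*I*sqrt(201) ≈ -2.2531e+9 + 2.9423e+7*I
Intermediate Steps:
w(X) = -33*sqrt(X) (w(X) = 3*(-11*sqrt(X)) = -33*sqrt(X))
P(p, Y) = 187*p (P(p, Y) = 186*p + p = 187*p)
(P(160, -3) + 32970)*(-w(-201) - 35826) = (187*160 + 32970)*(-(-33)*sqrt(-201) - 35826) = (29920 + 32970)*(-(-33)*I*sqrt(201) - 35826) = 62890*(-(-33)*I*sqrt(201) - 35826) = 62890*(33*I*sqrt(201) - 35826) = 62890*(-35826 + 33*I*sqrt(201)) = -2253097140 + 2075370*I*sqrt(201)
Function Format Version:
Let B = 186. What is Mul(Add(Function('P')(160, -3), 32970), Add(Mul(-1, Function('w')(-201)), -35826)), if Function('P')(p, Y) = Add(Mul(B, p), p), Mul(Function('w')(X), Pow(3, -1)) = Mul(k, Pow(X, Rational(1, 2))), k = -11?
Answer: Add(-2253097140, Mul(2075370, I, Pow(201, Rational(1, 2)))) ≈ Add(-2.2531e+9, Mul(2.9423e+7, I))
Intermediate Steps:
Function('w')(X) = Mul(-33, Pow(X, Rational(1, 2))) (Function('w')(X) = Mul(3, Mul(-11, Pow(X, Rational(1, 2)))) = Mul(-33, Pow(X, Rational(1, 2))))
Function('P')(p, Y) = Mul(187, p) (Function('P')(p, Y) = Add(Mul(186, p), p) = Mul(187, p))
Mul(Add(Function('P')(160, -3), 32970), Add(Mul(-1, Function('w')(-201)), -35826)) = Mul(Add(Mul(187, 160), 32970), Add(Mul(-1, Mul(-33, Pow(-201, Rational(1, 2)))), -35826)) = Mul(Add(29920, 32970), Add(Mul(-1, Mul(-33, Mul(I, Pow(201, Rational(1, 2))))), -35826)) = Mul(62890, Add(Mul(-1, Mul(-33, I, Pow(201, Rational(1, 2)))), -35826)) = Mul(62890, Add(Mul(33, I, Pow(201, Rational(1, 2))), -35826)) = Mul(62890, Add(-35826, Mul(33, I, Pow(201, Rational(1, 2))))) = Add(-2253097140, Mul(2075370, I, Pow(201, Rational(1, 2))))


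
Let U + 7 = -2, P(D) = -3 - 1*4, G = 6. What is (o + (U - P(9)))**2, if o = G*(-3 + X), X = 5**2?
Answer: 16900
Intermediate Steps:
X = 25
P(D) = -7 (P(D) = -3 - 4 = -7)
U = -9 (U = -7 - 2 = -9)
o = 132 (o = 6*(-3 + 25) = 6*22 = 132)
(o + (U - P(9)))**2 = (132 + (-9 - 1*(-7)))**2 = (132 + (-9 + 7))**2 = (132 - 2)**2 = 130**2 = 16900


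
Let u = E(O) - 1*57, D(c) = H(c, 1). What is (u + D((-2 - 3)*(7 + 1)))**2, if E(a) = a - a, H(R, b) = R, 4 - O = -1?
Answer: 9409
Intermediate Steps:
O = 5 (O = 4 - 1*(-1) = 4 + 1 = 5)
D(c) = c
E(a) = 0
u = -57 (u = 0 - 1*57 = 0 - 57 = -57)
(u + D((-2 - 3)*(7 + 1)))**2 = (-57 + (-2 - 3)*(7 + 1))**2 = (-57 - 5*8)**2 = (-57 - 40)**2 = (-97)**2 = 9409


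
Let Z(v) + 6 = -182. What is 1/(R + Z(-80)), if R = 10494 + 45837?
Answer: 1/56143 ≈ 1.7812e-5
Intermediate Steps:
Z(v) = -188 (Z(v) = -6 - 182 = -188)
R = 56331
1/(R + Z(-80)) = 1/(56331 - 188) = 1/56143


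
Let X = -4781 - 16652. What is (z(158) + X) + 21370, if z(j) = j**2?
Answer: 24901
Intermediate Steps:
X = -21433
(z(158) + X) + 21370 = (158**2 - 21433) + 21370 = (24964 - 21433) + 21370 = 3531 + 21370 = 24901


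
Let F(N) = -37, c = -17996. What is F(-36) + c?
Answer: -18033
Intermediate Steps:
F(-36) + c = -37 - 17996 = -18033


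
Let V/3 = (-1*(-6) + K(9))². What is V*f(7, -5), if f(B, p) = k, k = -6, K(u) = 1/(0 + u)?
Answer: -6050/9 ≈ -672.22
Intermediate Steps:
K(u) = 1/u
f(B, p) = -6
V = 3025/27 (V = 3*(-1*(-6) + 1/9)² = 3*(6 + ⅑)² = 3*(55/9)² = 3*(3025/81) = 3025/27 ≈ 112.04)
V*f(7, -5) = (3025/27)*(-6) = -6050/9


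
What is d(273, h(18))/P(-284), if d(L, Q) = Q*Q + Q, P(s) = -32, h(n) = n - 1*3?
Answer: -15/2 ≈ -7.5000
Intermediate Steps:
h(n) = -3 + n (h(n) = n - 3 = -3 + n)
d(L, Q) = Q + Q² (d(L, Q) = Q² + Q = Q + Q²)
d(273, h(18))/P(-284) = ((-3 + 18)*(1 + (-3 + 18)))/(-32) = (15*(1 + 15))*(-1/32) = (15*16)*(-1/32) = 240*(-1/32) = -15/2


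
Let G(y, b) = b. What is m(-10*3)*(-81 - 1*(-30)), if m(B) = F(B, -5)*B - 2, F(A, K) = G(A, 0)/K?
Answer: 102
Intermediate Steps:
F(A, K) = 0 (F(A, K) = 0/K = 0)
m(B) = -2 (m(B) = 0*B - 2 = 0 - 2 = -2)
m(-10*3)*(-81 - 1*(-30)) = -2*(-81 - 1*(-30)) = -2*(-81 + 30) = -2*(-51) = 102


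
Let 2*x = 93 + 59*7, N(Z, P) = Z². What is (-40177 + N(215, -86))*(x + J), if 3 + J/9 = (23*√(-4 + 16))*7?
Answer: 1366848 + 17527104*√3 ≈ 3.1725e+7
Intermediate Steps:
x = 253 (x = (93 + 59*7)/2 = (93 + 413)/2 = (½)*506 = 253)
J = -27 + 2898*√3 (J = -27 + 9*((23*√(-4 + 16))*7) = -27 + 9*((23*√12)*7) = -27 + 9*((23*(2*√3))*7) = -27 + 9*((46*√3)*7) = -27 + 9*(322*√3) = -27 + 2898*√3 ≈ 4992.5)
(-40177 + N(215, -86))*(x + J) = (-40177 + 215²)*(253 + (-27 + 2898*√3)) = (-40177 + 46225)*(226 + 2898*√3) = 6048*(226 + 2898*√3) = 1366848 + 17527104*√3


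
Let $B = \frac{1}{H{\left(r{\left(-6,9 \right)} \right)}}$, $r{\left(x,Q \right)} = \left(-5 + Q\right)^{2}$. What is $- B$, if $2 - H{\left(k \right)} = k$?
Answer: $\frac{1}{14} \approx 0.071429$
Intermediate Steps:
$H{\left(k \right)} = 2 - k$
$B = - \frac{1}{14}$ ($B = \frac{1}{2 - \left(-5 + 9\right)^{2}} = \frac{1}{2 - 4^{2}} = \frac{1}{2 - 16} = \frac{1}{-14} = - \frac{1}{14} \approx -0.071429$)
$- B = \left(-1\right) \left(- \frac{1}{14}\right) = \frac{1}{14}$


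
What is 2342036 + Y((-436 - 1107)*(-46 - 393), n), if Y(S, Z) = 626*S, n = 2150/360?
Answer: 426380038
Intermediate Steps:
n = 215/36 (n = 2150*(1/360) = 215/36 ≈ 5.9722)
2342036 + Y((-436 - 1107)*(-46 - 393), n) = 2342036 + 626*((-436 - 1107)*(-46 - 393)) = 2342036 + 626*(-1543*(-439)) = 2342036 + 626*677377 = 2342036 + 424038002 = 426380038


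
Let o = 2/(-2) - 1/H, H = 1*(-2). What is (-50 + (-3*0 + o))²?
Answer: 10201/4 ≈ 2550.3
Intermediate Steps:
H = -2
o = -½ (o = 2/(-2) - 1/(-2) = 2*(-½) - 1*(-½) = -1 + ½ = -½ ≈ -0.50000)
(-50 + (-3*0 + o))² = (-50 + (-3*0 - ½))² = (-50 + (0 - ½))² = (-50 - ½)² = (-101/2)² = 10201/4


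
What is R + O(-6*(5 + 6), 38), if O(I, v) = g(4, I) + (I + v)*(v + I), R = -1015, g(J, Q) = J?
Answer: -227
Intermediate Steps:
O(I, v) = 4 + (I + v)² (O(I, v) = 4 + (I + v)*(v + I) = 4 + (I + v)*(I + v) = 4 + (I + v)²)
R + O(-6*(5 + 6), 38) = -1015 + (4 + (-6*(5 + 6) + 38)²) = -1015 + (4 + (-6*11 + 38)²) = -1015 + (4 + (-66 + 38)²) = -1015 + (4 + (-28)²) = -1015 + (4 + 784) = -1015 + 788 = -227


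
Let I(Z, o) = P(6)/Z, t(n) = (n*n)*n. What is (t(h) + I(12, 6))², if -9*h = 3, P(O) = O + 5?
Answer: 9025/11664 ≈ 0.77375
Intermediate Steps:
P(O) = 5 + O
h = -⅓ (h = -⅑*3 = -⅓ ≈ -0.33333)
t(n) = n³ (t(n) = n²*n = n³)
I(Z, o) = 11/Z (I(Z, o) = (5 + 6)/Z = 11/Z)
(t(h) + I(12, 6))² = ((-⅓)³ + 11/12)² = (-1/27 + 11*(1/12))² = (-1/27 + 11/12)² = (95/108)² = 9025/11664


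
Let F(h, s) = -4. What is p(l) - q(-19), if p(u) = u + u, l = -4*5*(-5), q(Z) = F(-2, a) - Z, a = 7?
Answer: 185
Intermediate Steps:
q(Z) = -4 - Z
l = 100 (l = -20*(-5) = 100)
p(u) = 2*u
p(l) - q(-19) = 2*100 - (-4 - 1*(-19)) = 200 - (-4 + 19) = 200 - 1*15 = 200 - 15 = 185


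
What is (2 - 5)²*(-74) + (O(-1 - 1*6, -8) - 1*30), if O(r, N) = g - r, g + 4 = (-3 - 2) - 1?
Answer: -699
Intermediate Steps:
g = -10 (g = -4 + ((-3 - 2) - 1) = -4 + (-5 - 1) = -4 - 6 = -10)
O(r, N) = -10 - r
(2 - 5)²*(-74) + (O(-1 - 1*6, -8) - 1*30) = (2 - 5)²*(-74) + ((-10 - (-1 - 1*6)) - 1*30) = (-3)²*(-74) + ((-10 - (-1 - 6)) - 30) = 9*(-74) + ((-10 - 1*(-7)) - 30) = -666 + ((-10 + 7) - 30) = -666 + (-3 - 30) = -666 - 33 = -699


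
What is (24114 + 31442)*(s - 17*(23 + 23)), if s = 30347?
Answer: 1642513140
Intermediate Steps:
(24114 + 31442)*(s - 17*(23 + 23)) = (24114 + 31442)*(30347 - 17*(23 + 23)) = 55556*(30347 - 17*46) = 55556*(30347 - 782) = 55556*29565 = 1642513140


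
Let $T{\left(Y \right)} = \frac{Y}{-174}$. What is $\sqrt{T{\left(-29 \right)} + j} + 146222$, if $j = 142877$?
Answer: $146222 + \frac{\sqrt{5143578}}{6} \approx 1.466 \cdot 10^{5}$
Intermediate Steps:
$T{\left(Y \right)} = - \frac{Y}{174}$ ($T{\left(Y \right)} = Y \left(- \frac{1}{174}\right) = - \frac{Y}{174}$)
$\sqrt{T{\left(-29 \right)} + j} + 146222 = \sqrt{\left(- \frac{1}{174}\right) \left(-29\right) + 142877} + 146222 = \sqrt{\frac{1}{6} + 142877} + 146222 = \sqrt{\frac{857263}{6}} + 146222 = \frac{\sqrt{5143578}}{6} + 146222 = 146222 + \frac{\sqrt{5143578}}{6}$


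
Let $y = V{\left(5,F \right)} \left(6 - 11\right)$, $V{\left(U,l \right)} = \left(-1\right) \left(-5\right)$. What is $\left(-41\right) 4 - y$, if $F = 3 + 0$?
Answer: $-139$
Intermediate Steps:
$F = 3$
$V{\left(U,l \right)} = 5$
$y = -25$ ($y = 5 \left(6 - 11\right) = 5 \left(-5\right) = -25$)
$\left(-41\right) 4 - y = \left(-41\right) 4 - -25 = -164 + 25 = -139$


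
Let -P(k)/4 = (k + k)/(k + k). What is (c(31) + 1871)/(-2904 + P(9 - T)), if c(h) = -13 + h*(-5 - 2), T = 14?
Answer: -1641/2908 ≈ -0.56431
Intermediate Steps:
c(h) = -13 - 7*h (c(h) = -13 + h*(-7) = -13 - 7*h)
P(k) = -4 (P(k) = -4*(k + k)/(k + k) = -4*2*k/(2*k) = -4*2*k*1/(2*k) = -4*1 = -4)
(c(31) + 1871)/(-2904 + P(9 - T)) = ((-13 - 7*31) + 1871)/(-2904 - 4) = ((-13 - 217) + 1871)/(-2908) = (-230 + 1871)*(-1/2908) = 1641*(-1/2908) = -1641/2908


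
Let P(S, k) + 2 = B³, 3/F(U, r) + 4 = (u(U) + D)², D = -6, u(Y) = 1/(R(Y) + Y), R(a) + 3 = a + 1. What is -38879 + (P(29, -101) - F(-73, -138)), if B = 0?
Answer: -9107312939/234235 ≈ -38881.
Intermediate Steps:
R(a) = -2 + a (R(a) = -3 + (a + 1) = -3 + (1 + a) = -2 + a)
u(Y) = 1/(-2 + 2*Y) (u(Y) = 1/((-2 + Y) + Y) = 1/(-2 + 2*Y))
F(U, r) = 3/(-4 + (-6 + 1/(2*(-1 + U)))²) (F(U, r) = 3/(-4 + (1/(2*(-1 + U)) - 6)²) = 3/(-4 + (-6 + 1/(2*(-1 + U)))²))
P(S, k) = -2 (P(S, k) = -2 + 0³ = -2 + 0 = -2)
-38879 + (P(29, -101) - F(-73, -138)) = -38879 + (-2 - 12*(-1 - 73)²/((-13 + 12*(-73))² - 16*(-1 - 73)²)) = -38879 + (-2 - 12*(-74)²/((-13 - 876)² - 16*(-74)²)) = -38879 + (-2 - 12*5476/((-889)² - 16*5476)) = -38879 + (-2 - 12*5476/(790321 - 87616)) = -38879 + (-2 - 12*5476/702705) = -38879 + (-2 - 1*21904/234235) = -38879 + (-2 - 21904/234235) = -38879 - 490374/234235 = -9107312939/234235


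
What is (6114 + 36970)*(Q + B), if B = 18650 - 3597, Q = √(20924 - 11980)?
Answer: 648543452 + 172336*√559 ≈ 6.5262e+8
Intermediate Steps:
Q = 4*√559 (Q = √8944 = 4*√559 ≈ 94.573)
B = 15053
(6114 + 36970)*(Q + B) = (6114 + 36970)*(4*√559 + 15053) = 43084*(15053 + 4*√559) = 648543452 + 172336*√559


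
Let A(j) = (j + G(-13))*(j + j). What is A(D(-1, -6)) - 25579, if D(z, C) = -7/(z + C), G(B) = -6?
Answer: -25589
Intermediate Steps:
D(z, C) = -7/(C + z)
A(j) = 2*j*(-6 + j) (A(j) = (j - 6)*(j + j) = (-6 + j)*(2*j) = 2*j*(-6 + j))
A(D(-1, -6)) - 25579 = 2*(-7/(-6 - 1))*(-6 - 7/(-6 - 1)) - 25579 = 2*(-7/(-7))*(-6 - 7/(-7)) - 25579 = 2*(-7*(-1/7))*(-6 - 7*(-1/7)) - 25579 = 2*1*(-6 + 1) - 25579 = 2*1*(-5) - 25579 = -10 - 25579 = -25589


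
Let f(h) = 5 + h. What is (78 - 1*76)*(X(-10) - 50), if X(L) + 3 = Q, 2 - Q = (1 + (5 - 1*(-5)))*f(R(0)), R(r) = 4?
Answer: -300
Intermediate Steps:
Q = -97 (Q = 2 - (1 + (5 - 1*(-5)))*(5 + 4) = 2 - (1 + (5 + 5))*9 = 2 - (1 + 10)*9 = 2 - 11*9 = 2 - 1*99 = 2 - 99 = -97)
X(L) = -100 (X(L) = -3 - 97 = -100)
(78 - 1*76)*(X(-10) - 50) = (78 - 1*76)*(-100 - 50) = (78 - 76)*(-150) = 2*(-150) = -300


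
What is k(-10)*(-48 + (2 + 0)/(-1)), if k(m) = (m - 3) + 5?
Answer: 400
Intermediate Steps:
k(m) = 2 + m (k(m) = (-3 + m) + 5 = 2 + m)
k(-10)*(-48 + (2 + 0)/(-1)) = (2 - 10)*(-48 + (2 + 0)/(-1)) = -8*(-48 + 2*(-1)) = -8*(-48 - 2) = -8*(-50) = 400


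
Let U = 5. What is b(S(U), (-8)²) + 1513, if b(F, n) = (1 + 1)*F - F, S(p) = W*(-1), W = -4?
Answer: 1517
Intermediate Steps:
S(p) = 4 (S(p) = -4*(-1) = 4)
b(F, n) = F (b(F, n) = 2*F - F = F)
b(S(U), (-8)²) + 1513 = 4 + 1513 = 1517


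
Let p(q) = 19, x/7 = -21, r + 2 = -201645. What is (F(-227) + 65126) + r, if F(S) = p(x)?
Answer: -136502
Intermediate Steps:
r = -201647 (r = -2 - 201645 = -201647)
x = -147 (x = 7*(-21) = -147)
F(S) = 19
(F(-227) + 65126) + r = (19 + 65126) - 201647 = 65145 - 201647 = -136502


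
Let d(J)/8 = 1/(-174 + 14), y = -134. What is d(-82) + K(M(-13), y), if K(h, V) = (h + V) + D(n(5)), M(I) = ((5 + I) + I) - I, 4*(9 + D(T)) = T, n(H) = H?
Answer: -749/5 ≈ -149.80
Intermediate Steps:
D(T) = -9 + T/4
d(J) = -1/20 (d(J) = 8/(-174 + 14) = 8/(-160) = 8*(-1/160) = -1/20)
M(I) = 5 + I (M(I) = (5 + 2*I) - I = 5 + I)
K(h, V) = -31/4 + V + h (K(h, V) = (h + V) + (-9 + (¼)*5) = (V + h) + (-9 + 5/4) = (V + h) - 31/4 = -31/4 + V + h)
d(-82) + K(M(-13), y) = -1/20 + (-31/4 - 134 + (5 - 13)) = -1/20 + (-31/4 - 134 - 8) = -1/20 - 599/4 = -749/5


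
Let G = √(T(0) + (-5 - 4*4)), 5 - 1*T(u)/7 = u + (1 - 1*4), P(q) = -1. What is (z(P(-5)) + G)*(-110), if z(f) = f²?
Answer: -110 - 110*√35 ≈ -760.77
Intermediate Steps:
T(u) = 56 - 7*u (T(u) = 35 - 7*(u + (1 - 1*4)) = 35 - 7*(u + (1 - 4)) = 35 - 7*(u - 3) = 35 - 7*(-3 + u) = 35 + (21 - 7*u) = 56 - 7*u)
G = √35 (G = √((56 - 7*0) + (-5 - 4*4)) = √((56 + 0) + (-5 - 16)) = √(56 - 21) = √35 ≈ 5.9161)
(z(P(-5)) + G)*(-110) = ((-1)² + √35)*(-110) = (1 + √35)*(-110) = -110 - 110*√35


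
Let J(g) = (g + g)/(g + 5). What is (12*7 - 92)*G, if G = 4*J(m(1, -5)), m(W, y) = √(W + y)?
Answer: -256/29 - 640*I/29 ≈ -8.8276 - 22.069*I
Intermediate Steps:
J(g) = 2*g/(5 + g) (J(g) = (2*g)/(5 + g) = 2*g/(5 + g))
G = 16*I*(5 - 2*I)/29 (G = 4*(2*√(1 - 5)/(5 + √(1 - 5))) = 4*(2*√(-4)/(5 + √(-4))) = 4*(2*(2*I)/(5 + 2*I)) = 4*(2*(2*I)*((5 - 2*I)/29)) = 4*(4*I*(5 - 2*I)/29) = 16*I*(5 - 2*I)/29 ≈ 1.1034 + 2.7586*I)
(12*7 - 92)*G = (12*7 - 92)*(32/29 + 80*I/29) = (84 - 92)*(32/29 + 80*I/29) = -8*(32/29 + 80*I/29) = -256/29 - 640*I/29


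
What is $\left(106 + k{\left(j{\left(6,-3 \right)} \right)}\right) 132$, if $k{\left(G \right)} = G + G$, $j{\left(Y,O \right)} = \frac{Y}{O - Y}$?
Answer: $13816$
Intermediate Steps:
$k{\left(G \right)} = 2 G$
$\left(106 + k{\left(j{\left(6,-3 \right)} \right)}\right) 132 = \left(106 + 2 \frac{6}{-3 - 6}\right) 132 = \left(106 + 2 \frac{6}{-9}\right) 132 = \left(106 + 2 \cdot 6 \left(- \frac{1}{9}\right)\right) 132 = \left(106 + 2 \left(- \frac{2}{3}\right)\right) 132 = \left(106 - \frac{4}{3}\right) 132 = \frac{314}{3} \cdot 132 = 13816$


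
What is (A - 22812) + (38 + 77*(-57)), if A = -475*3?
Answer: -28588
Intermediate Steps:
A = -1425
(A - 22812) + (38 + 77*(-57)) = (-1425 - 22812) + (38 + 77*(-57)) = -24237 + (38 - 4389) = -24237 - 4351 = -28588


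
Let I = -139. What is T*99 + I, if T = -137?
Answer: -13702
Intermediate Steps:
T*99 + I = -137*99 - 139 = -13563 - 139 = -13702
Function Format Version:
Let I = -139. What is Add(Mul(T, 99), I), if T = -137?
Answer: -13702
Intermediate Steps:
Add(Mul(T, 99), I) = Add(Mul(-137, 99), -139) = Add(-13563, -139) = -13702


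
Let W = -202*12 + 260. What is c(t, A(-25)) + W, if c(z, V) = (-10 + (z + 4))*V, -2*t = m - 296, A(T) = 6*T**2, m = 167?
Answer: 217211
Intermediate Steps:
t = 129/2 (t = -(167 - 296)/2 = -1/2*(-129) = 129/2 ≈ 64.500)
c(z, V) = V*(-6 + z) (c(z, V) = (-10 + (4 + z))*V = (-6 + z)*V = V*(-6 + z))
W = -2164 (W = -2424 + 260 = -2164)
c(t, A(-25)) + W = (6*(-25)**2)*(-6 + 129/2) - 2164 = (6*625)*(117/2) - 2164 = 3750*(117/2) - 2164 = 219375 - 2164 = 217211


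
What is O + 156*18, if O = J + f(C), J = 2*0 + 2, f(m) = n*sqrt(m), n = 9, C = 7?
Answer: 2810 + 9*sqrt(7) ≈ 2833.8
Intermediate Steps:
f(m) = 9*sqrt(m)
J = 2 (J = 0 + 2 = 2)
O = 2 + 9*sqrt(7) ≈ 25.812
O + 156*18 = (2 + 9*sqrt(7)) + 156*18 = (2 + 9*sqrt(7)) + 2808 = 2810 + 9*sqrt(7)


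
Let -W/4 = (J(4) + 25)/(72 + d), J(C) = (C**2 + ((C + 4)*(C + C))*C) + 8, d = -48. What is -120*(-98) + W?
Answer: 70255/6 ≈ 11709.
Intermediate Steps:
J(C) = 8 + C**2 + 2*C**2*(4 + C) (J(C) = (C**2 + ((4 + C)*(2*C))*C) + 8 = (C**2 + (2*C*(4 + C))*C) + 8 = (C**2 + 2*C**2*(4 + C)) + 8 = 8 + C**2 + 2*C**2*(4 + C))
W = -305/6 (W = -4*((8 + 2*4**3 + 9*4**2) + 25)/(72 - 48) = -4*((8 + 2*64 + 9*16) + 25)/24 = -4*((8 + 128 + 144) + 25)/24 = -4*(280 + 25)/24 = -1220/24 = -4*305/24 = -305/6 ≈ -50.833)
-120*(-98) + W = -120*(-98) - 305/6 = 11760 - 305/6 = 70255/6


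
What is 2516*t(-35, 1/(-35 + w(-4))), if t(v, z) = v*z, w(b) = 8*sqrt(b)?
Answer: 3082100/1481 + 1408960*I/1481 ≈ 2081.1 + 951.36*I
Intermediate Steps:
2516*t(-35, 1/(-35 + w(-4))) = 2516*(-35/(-35 + 8*sqrt(-4))) = 2516*(-35/(-35 + 8*(2*I))) = 2516*(-35*(-35 - 16*I)/1481) = -88060*(-35 - 16*I)/1481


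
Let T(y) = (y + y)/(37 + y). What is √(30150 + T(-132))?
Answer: √272128830/95 ≈ 173.65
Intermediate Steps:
T(y) = 2*y/(37 + y) (T(y) = (2*y)/(37 + y) = 2*y/(37 + y))
√(30150 + T(-132)) = √(30150 + 2*(-132)/(37 - 132)) = √(30150 + 2*(-132)/(-95)) = √(30150 + 2*(-132)*(-1/95)) = √(30150 + 264/95) = √(2864514/95) = √272128830/95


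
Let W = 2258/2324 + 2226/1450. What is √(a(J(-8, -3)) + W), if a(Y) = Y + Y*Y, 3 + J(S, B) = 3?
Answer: √71164481038/168490 ≈ 1.5833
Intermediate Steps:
J(S, B) = 0 (J(S, B) = -3 + 3 = 0)
W = 2111831/842450 (W = 2258*(1/2324) + 2226*(1/1450) = 1129/1162 + 1113/725 = 2111831/842450 ≈ 2.5068)
a(Y) = Y + Y²
√(a(J(-8, -3)) + W) = √(0*(1 + 0) + 2111831/842450) = √(0*1 + 2111831/842450) = √(0 + 2111831/842450) = √(2111831/842450) = √71164481038/168490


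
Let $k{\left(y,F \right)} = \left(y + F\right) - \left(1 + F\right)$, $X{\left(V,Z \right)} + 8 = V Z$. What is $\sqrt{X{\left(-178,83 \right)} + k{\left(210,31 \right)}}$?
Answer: $i \sqrt{14573} \approx 120.72 i$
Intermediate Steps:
$X{\left(V,Z \right)} = -8 + V Z$
$k{\left(y,F \right)} = -1 + y$ ($k{\left(y,F \right)} = \left(F + y\right) - \left(1 + F\right) = -1 + y$)
$\sqrt{X{\left(-178,83 \right)} + k{\left(210,31 \right)}} = \sqrt{\left(-8 - 14774\right) + \left(-1 + 210\right)} = \sqrt{\left(-8 - 14774\right) + 209} = \sqrt{-14782 + 209} = \sqrt{-14573} = i \sqrt{14573}$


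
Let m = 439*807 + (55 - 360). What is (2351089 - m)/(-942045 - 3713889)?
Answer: -665707/1551978 ≈ -0.42894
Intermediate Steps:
m = 353968 (m = 354273 - 305 = 353968)
(2351089 - m)/(-942045 - 3713889) = (2351089 - 1*353968)/(-942045 - 3713889) = (2351089 - 353968)/(-4655934) = 1997121*(-1/4655934) = -665707/1551978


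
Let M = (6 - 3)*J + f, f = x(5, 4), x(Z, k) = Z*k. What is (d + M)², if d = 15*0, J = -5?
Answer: 25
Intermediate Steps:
f = 20 (f = 5*4 = 20)
d = 0
M = 5 (M = (6 - 3)*(-5) + 20 = 3*(-5) + 20 = -15 + 20 = 5)
(d + M)² = (0 + 5)² = 5² = 25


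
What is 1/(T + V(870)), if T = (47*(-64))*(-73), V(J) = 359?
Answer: 1/219943 ≈ 4.5466e-6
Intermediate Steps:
T = 219584 (T = -3008*(-73) = 219584)
1/(T + V(870)) = 1/(219584 + 359) = 1/219943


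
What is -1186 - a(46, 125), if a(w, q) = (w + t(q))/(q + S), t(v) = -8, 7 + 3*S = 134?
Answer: -297743/251 ≈ -1186.2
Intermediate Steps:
S = 127/3 (S = -7/3 + (1/3)*134 = -7/3 + 134/3 = 127/3 ≈ 42.333)
a(w, q) = (-8 + w)/(127/3 + q) (a(w, q) = (w - 8)/(q + 127/3) = (-8 + w)/(127/3 + q))
-1186 - a(46, 125) = -1186 - 3*(-8 + 46)/(127 + 3*125) = -1186 - 3*38/(127 + 375) = -1186 - 3*38/502 = -1186 - 1*57/251 = -1186 - 57/251 = -297743/251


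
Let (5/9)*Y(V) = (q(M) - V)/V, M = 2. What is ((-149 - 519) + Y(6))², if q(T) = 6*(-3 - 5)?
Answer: 11703241/25 ≈ 4.6813e+5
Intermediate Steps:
q(T) = -48 (q(T) = 6*(-8) = -48)
Y(V) = 9*(-48 - V)/(5*V) (Y(V) = 9*((-48 - V)/V)/5 = 9*(-48 - V)/(5*V))
((-149 - 519) + Y(6))² = ((-149 - 519) + (9/5)*(-48 - 1*6)/6)² = (-668 + (9/5)*(⅙)*(-48 - 6))² = (-668 + (9/5)*(⅙)*(-54))² = (-668 - 81/5)² = (-3421/5)² = 11703241/25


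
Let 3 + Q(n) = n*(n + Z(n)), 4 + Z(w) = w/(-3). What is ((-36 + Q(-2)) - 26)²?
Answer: 26569/9 ≈ 2952.1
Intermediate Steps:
Z(w) = -4 - w/3 (Z(w) = -4 + w/(-3) = -4 + w*(-⅓) = -4 - w/3)
Q(n) = -3 + n*(-4 + 2*n/3) (Q(n) = -3 + n*(n + (-4 - n/3)) = -3 + n*(-4 + 2*n/3))
((-36 + Q(-2)) - 26)² = ((-36 + (-3 - 4*(-2) + (⅔)*(-2)²)) - 26)² = ((-36 + (-3 + 8 + (⅔)*4)) - 26)² = ((-36 + (-3 + 8 + 8/3)) - 26)² = ((-36 + 23/3) - 26)² = (-85/3 - 26)² = (-163/3)² = 26569/9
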